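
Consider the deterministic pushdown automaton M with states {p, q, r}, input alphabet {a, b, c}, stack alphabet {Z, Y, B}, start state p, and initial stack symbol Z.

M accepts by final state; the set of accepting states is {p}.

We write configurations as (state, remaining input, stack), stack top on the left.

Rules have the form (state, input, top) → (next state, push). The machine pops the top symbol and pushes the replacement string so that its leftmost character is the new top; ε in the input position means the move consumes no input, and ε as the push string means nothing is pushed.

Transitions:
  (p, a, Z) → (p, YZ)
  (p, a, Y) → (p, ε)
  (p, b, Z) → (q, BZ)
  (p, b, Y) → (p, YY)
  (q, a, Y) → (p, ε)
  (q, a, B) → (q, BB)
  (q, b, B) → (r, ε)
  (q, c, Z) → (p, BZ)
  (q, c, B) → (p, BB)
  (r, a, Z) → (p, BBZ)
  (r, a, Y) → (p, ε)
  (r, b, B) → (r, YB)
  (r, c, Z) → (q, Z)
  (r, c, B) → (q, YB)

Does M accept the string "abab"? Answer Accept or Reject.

(p, abab, Z)
  read a, top Z: go to p, push YZ → (p, bab, YZ)
  read b, top Y: go to p, push YY → (p, ab, YYZ)
  read a, top Y: go to p, push ε → (p, b, YZ)
  read b, top Y: go to p, push YY → (p, ε, YYZ)
All input consumed; state p ∈ F.

Accept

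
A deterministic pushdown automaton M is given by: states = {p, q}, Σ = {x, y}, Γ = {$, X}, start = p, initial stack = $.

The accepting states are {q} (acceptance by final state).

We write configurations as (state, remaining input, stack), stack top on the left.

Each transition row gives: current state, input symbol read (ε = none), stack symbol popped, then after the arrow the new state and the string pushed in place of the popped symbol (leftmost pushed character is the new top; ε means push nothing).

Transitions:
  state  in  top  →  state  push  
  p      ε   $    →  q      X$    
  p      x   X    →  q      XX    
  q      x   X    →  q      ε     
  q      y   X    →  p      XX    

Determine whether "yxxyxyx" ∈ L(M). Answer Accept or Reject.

(p, yxxyxyx, $) ⊢ (q, yxxyxyx, X$) ⊢ (p, xxyxyx, XX$) ⊢ (q, xyxyx, XXX$) ⊢ (q, yxyx, XX$) ⊢ (p, xyx, XXX$) ⊢ (q, yx, XXXX$) ⊢ (p, x, XXXXX$) ⊢ (q, ε, XXXXXX$)
All input consumed; state q ∈ F.

Accept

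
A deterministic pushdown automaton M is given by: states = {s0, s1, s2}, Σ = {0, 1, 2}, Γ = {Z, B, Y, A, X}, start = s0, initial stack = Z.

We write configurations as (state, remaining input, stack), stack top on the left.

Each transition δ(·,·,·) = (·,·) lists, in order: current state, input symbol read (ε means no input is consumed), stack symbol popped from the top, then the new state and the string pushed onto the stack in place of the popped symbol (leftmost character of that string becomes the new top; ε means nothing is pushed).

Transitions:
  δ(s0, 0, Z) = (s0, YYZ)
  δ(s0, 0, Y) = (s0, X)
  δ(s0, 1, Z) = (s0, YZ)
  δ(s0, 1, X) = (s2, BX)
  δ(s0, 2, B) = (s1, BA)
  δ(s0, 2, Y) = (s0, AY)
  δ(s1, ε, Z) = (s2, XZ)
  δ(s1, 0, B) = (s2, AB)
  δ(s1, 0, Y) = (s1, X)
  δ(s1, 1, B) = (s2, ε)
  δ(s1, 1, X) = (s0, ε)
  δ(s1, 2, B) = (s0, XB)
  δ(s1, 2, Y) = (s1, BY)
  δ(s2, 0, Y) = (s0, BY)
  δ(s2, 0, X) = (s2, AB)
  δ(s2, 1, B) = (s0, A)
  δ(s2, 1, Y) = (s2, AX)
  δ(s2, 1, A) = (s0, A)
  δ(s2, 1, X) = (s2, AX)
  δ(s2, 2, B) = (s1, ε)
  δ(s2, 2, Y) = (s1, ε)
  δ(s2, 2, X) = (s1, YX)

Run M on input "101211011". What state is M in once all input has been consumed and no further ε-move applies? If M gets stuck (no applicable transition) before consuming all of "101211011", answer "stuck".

(s0, 101211011, Z) ⊢ (s0, 01211011, YZ) ⊢ (s0, 1211011, XZ) ⊢ (s2, 211011, BXZ) ⊢ (s1, 11011, XZ) ⊢ (s0, 1011, Z) ⊢ (s0, 011, YZ) ⊢ (s0, 11, XZ) ⊢ (s2, 1, BXZ) ⊢ (s0, ε, AXZ)
All input consumed; M is in state s0.

s0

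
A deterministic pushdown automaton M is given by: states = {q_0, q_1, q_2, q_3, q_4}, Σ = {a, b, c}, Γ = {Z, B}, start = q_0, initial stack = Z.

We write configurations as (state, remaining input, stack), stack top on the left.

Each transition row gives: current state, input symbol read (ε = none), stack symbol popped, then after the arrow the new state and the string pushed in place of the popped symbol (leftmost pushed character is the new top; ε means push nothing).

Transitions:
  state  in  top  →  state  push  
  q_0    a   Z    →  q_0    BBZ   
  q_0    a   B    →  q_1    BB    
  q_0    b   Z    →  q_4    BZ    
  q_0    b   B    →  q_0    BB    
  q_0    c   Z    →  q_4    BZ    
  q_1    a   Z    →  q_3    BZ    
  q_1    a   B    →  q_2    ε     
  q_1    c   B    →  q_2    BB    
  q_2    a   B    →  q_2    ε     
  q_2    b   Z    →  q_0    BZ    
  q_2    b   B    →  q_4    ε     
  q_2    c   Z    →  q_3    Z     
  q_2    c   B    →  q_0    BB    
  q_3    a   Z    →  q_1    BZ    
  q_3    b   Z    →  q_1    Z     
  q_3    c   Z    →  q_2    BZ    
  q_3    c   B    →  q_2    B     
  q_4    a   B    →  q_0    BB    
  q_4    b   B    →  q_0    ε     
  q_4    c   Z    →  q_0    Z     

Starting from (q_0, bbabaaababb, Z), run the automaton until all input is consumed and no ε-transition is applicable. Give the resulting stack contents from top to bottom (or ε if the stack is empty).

(q_0, bbabaaababb, Z)
  read b, top Z: go to q_4, push BZ → (q_4, babaaababb, BZ)
  read b, top B: go to q_0, push ε → (q_0, abaaababb, Z)
  read a, top Z: go to q_0, push BBZ → (q_0, baaababb, BBZ)
  read b, top B: go to q_0, push BB → (q_0, aaababb, BBBZ)
  read a, top B: go to q_1, push BB → (q_1, aababb, BBBBZ)
  read a, top B: go to q_2, push ε → (q_2, ababb, BBBZ)
  read a, top B: go to q_2, push ε → (q_2, babb, BBZ)
  read b, top B: go to q_4, push ε → (q_4, abb, BZ)
  read a, top B: go to q_0, push BB → (q_0, bb, BBZ)
  read b, top B: go to q_0, push BB → (q_0, b, BBBZ)
  read b, top B: go to q_0, push BB → (q_0, ε, BBBBZ)
All input consumed in state q_0 with stack BBBBZ.

BBBBZ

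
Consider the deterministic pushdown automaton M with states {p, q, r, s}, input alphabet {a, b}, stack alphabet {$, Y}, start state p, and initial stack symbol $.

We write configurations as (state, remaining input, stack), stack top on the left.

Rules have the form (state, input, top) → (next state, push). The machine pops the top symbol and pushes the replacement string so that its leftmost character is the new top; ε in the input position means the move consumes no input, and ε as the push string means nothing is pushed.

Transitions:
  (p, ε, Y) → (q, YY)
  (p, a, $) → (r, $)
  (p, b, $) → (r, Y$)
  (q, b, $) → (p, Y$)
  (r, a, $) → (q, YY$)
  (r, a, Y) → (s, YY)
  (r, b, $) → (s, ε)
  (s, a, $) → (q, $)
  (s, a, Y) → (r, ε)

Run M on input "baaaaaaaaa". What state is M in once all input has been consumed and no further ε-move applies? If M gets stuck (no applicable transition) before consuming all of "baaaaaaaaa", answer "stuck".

s

(p, baaaaaaaaa, $)
  read b, top $: go to r, push Y$ → (r, aaaaaaaaa, Y$)
  read a, top Y: go to s, push YY → (s, aaaaaaaa, YY$)
  read a, top Y: go to r, push ε → (r, aaaaaaa, Y$)
  read a, top Y: go to s, push YY → (s, aaaaaa, YY$)
  read a, top Y: go to r, push ε → (r, aaaaa, Y$)
  read a, top Y: go to s, push YY → (s, aaaa, YY$)
  read a, top Y: go to r, push ε → (r, aaa, Y$)
  read a, top Y: go to s, push YY → (s, aa, YY$)
  read a, top Y: go to r, push ε → (r, a, Y$)
  read a, top Y: go to s, push YY → (s, ε, YY$)
All input consumed; M is in state s.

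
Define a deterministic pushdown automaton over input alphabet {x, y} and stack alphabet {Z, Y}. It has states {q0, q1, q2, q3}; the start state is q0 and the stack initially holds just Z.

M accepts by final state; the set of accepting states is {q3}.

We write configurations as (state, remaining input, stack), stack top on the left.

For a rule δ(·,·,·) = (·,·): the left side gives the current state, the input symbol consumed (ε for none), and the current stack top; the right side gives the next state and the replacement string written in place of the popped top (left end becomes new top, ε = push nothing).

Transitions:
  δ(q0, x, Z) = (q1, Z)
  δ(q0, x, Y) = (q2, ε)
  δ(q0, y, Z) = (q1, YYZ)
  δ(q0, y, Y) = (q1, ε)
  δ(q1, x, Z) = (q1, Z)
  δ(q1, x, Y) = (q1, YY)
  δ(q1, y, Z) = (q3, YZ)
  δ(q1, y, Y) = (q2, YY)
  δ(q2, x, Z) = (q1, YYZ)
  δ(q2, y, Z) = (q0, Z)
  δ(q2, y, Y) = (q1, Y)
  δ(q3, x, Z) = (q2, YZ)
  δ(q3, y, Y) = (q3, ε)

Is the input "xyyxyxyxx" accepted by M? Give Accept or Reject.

(q0, xyyxyxyxx, Z) ⊢ (q1, yyxyxyxx, Z) ⊢ (q3, yxyxyxx, YZ) ⊢ (q3, xyxyxx, Z) ⊢ (q2, yxyxx, YZ) ⊢ (q1, xyxx, YZ) ⊢ (q1, yxx, YYZ) ⊢ (q2, xx, YYYZ)
No transition applies at (q2, xx, YYYZ); input not fully consumed.

Reject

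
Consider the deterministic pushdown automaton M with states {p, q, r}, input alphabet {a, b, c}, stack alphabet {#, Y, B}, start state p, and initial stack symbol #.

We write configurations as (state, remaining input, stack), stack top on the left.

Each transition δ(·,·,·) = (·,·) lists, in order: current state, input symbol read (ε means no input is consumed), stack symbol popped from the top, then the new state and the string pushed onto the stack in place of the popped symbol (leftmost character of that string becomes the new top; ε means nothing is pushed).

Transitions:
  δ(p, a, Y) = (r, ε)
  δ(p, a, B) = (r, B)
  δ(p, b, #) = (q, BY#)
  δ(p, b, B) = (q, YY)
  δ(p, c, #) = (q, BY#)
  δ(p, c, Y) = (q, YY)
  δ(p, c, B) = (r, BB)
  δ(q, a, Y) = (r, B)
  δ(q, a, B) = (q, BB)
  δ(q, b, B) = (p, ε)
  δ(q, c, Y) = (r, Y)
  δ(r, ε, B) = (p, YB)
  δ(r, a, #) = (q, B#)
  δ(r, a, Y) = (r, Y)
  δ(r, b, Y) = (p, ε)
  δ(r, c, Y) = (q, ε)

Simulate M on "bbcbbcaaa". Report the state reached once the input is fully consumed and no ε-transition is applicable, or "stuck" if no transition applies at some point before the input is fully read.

(p, bbcbbcaaa, #) ⊢ (q, bcbbcaaa, BY#) ⊢ (p, cbbcaaa, Y#) ⊢ (q, bbcaaa, YY#)
No transition for (q, b, top Y); M blocks with input bbcaaa remaining.

stuck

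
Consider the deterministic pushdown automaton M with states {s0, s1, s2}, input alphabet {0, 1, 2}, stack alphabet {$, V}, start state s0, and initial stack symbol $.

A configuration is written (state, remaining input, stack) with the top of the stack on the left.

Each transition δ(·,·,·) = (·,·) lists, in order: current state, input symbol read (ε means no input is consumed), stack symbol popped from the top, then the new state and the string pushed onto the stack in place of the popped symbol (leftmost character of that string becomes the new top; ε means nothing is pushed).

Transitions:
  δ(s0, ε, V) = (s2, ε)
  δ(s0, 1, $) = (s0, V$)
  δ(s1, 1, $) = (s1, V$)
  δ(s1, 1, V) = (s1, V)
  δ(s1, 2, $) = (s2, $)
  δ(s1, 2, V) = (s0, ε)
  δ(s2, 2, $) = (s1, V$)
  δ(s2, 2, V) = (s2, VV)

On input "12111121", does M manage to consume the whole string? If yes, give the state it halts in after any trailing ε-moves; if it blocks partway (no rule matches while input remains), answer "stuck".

(s0, 12111121, $) ⊢ (s0, 2111121, V$) ⊢ (s2, 2111121, $) ⊢ (s1, 111121, V$) ⊢ (s1, 11121, V$) ⊢ (s1, 1121, V$) ⊢ (s1, 121, V$) ⊢ (s1, 21, V$) ⊢ (s0, 1, $) ⊢ (s0, ε, V$) ⊢ (s2, ε, $)
All input consumed; M is in state s2.

s2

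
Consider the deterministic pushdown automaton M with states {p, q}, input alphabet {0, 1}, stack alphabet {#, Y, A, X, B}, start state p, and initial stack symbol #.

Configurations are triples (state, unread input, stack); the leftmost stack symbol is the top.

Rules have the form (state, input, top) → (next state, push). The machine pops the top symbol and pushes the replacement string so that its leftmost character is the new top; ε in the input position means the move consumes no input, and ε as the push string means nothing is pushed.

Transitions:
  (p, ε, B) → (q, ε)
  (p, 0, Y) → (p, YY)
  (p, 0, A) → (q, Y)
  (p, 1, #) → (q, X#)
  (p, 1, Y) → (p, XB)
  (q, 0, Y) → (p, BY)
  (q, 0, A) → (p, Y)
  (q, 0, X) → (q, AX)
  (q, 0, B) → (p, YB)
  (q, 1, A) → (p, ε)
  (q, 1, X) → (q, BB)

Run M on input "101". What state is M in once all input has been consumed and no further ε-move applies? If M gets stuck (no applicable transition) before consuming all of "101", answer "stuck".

(p, 101, #) ⊢ (q, 01, X#) ⊢ (q, 1, AX#) ⊢ (p, ε, X#)
All input consumed; M is in state p.

p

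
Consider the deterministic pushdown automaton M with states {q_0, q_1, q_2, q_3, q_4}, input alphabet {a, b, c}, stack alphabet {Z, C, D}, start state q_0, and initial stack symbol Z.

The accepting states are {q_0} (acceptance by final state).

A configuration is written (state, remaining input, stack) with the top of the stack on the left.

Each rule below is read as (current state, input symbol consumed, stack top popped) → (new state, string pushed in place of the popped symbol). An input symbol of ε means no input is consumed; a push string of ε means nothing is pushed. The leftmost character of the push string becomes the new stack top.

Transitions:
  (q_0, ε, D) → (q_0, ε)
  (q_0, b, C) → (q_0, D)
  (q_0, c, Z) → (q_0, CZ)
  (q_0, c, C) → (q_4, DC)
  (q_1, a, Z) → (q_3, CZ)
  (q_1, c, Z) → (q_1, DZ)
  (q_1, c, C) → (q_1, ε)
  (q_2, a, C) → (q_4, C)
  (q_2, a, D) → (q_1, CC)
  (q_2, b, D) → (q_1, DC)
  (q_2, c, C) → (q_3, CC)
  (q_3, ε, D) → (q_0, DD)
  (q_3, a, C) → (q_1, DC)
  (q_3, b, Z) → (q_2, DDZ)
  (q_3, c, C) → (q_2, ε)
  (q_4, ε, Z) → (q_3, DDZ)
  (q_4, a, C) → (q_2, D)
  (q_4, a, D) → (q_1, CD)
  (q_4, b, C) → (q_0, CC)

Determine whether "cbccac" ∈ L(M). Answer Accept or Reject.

Reject

(q_0, cbccac, Z)
  read c, top Z: go to q_0, push CZ → (q_0, bccac, CZ)
  read b, top C: go to q_0, push D → (q_0, ccac, DZ)
  ε-move, top D: go to q_0, push ε → (q_0, ccac, Z)
  read c, top Z: go to q_0, push CZ → (q_0, cac, CZ)
  read c, top C: go to q_4, push DC → (q_4, ac, DCZ)
  read a, top D: go to q_1, push CD → (q_1, c, CDCZ)
  read c, top C: go to q_1, push ε → (q_1, ε, DCZ)
All input consumed; state q_1 ∉ F and no further ε-move applies.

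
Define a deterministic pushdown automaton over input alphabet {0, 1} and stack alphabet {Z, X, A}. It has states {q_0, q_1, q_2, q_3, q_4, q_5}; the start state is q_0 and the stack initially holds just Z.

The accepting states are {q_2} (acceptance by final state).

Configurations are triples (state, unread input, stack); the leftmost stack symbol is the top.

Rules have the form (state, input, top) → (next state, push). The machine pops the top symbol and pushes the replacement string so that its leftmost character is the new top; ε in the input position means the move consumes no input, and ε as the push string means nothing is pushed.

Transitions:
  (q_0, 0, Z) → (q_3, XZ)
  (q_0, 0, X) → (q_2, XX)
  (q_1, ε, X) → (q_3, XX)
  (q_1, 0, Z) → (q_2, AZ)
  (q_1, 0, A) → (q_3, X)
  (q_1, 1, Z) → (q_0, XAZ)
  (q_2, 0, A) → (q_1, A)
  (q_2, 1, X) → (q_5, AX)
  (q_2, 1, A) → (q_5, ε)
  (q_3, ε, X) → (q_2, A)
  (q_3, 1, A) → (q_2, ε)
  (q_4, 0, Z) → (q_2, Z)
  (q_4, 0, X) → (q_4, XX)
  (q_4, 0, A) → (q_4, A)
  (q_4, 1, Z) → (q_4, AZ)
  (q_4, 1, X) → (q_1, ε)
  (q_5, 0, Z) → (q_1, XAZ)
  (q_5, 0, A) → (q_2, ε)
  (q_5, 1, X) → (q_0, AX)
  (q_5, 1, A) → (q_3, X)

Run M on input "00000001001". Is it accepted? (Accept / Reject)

(q_0, 00000001001, Z)
  read 0, top Z: go to q_3, push XZ → (q_3, 0000001001, XZ)
  ε-move, top X: go to q_2, push A → (q_2, 0000001001, AZ)
  read 0, top A: go to q_1, push A → (q_1, 000001001, AZ)
  read 0, top A: go to q_3, push X → (q_3, 00001001, XZ)
  ε-move, top X: go to q_2, push A → (q_2, 00001001, AZ)
  read 0, top A: go to q_1, push A → (q_1, 0001001, AZ)
  read 0, top A: go to q_3, push X → (q_3, 001001, XZ)
  ε-move, top X: go to q_2, push A → (q_2, 001001, AZ)
  read 0, top A: go to q_1, push A → (q_1, 01001, AZ)
  read 0, top A: go to q_3, push X → (q_3, 1001, XZ)
  ε-move, top X: go to q_2, push A → (q_2, 1001, AZ)
  read 1, top A: go to q_5, push ε → (q_5, 001, Z)
  read 0, top Z: go to q_1, push XAZ → (q_1, 01, XAZ)
  ε-move, top X: go to q_3, push XX → (q_3, 01, XXAZ)
  ε-move, top X: go to q_2, push A → (q_2, 01, AXAZ)
  read 0, top A: go to q_1, push A → (q_1, 1, AXAZ)
No transition applies at (q_1, 1, AXAZ); input not fully consumed.

Reject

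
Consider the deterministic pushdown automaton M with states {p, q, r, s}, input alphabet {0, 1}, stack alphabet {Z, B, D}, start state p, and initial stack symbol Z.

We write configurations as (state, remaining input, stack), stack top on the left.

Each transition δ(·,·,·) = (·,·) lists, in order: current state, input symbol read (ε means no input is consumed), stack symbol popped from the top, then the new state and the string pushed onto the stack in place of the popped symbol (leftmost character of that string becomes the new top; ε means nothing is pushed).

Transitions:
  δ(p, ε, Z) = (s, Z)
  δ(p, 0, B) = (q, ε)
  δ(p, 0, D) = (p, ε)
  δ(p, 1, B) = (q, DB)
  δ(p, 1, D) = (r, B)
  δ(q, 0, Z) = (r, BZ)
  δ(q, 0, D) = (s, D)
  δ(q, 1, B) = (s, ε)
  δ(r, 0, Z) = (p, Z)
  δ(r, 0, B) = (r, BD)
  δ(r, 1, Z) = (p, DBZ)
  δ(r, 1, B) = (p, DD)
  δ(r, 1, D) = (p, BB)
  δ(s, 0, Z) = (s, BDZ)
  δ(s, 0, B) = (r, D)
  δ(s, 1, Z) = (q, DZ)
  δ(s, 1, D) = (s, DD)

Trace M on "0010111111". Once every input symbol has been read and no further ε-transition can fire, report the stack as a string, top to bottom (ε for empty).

(p, 0010111111, Z) ⊢ (s, 0010111111, Z) ⊢ (s, 010111111, BDZ) ⊢ (r, 10111111, DDZ) ⊢ (p, 0111111, BBDZ) ⊢ (q, 111111, BDZ) ⊢ (s, 11111, DZ) ⊢ (s, 1111, DDZ) ⊢ (s, 111, DDDZ) ⊢ (s, 11, DDDDZ) ⊢ (s, 1, DDDDDZ) ⊢ (s, ε, DDDDDDZ)
All input consumed in state s with stack DDDDDDZ.

DDDDDDZ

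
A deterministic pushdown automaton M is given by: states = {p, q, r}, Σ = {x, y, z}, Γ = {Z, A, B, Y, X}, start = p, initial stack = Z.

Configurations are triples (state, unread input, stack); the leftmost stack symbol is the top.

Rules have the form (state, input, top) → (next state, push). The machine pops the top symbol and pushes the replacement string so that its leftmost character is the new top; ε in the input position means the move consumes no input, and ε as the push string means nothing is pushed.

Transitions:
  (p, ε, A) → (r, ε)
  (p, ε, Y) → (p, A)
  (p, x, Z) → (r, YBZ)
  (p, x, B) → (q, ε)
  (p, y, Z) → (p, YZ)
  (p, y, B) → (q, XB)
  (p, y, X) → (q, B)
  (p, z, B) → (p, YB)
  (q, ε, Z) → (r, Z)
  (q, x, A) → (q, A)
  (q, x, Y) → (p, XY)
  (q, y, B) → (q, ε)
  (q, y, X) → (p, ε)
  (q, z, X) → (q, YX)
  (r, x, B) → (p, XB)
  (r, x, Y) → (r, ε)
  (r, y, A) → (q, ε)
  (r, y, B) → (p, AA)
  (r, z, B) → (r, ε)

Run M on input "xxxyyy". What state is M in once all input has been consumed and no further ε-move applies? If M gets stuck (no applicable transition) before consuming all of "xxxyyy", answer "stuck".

r

(p, xxxyyy, Z)
  read x, top Z: go to r, push YBZ → (r, xxyyy, YBZ)
  read x, top Y: go to r, push ε → (r, xyyy, BZ)
  read x, top B: go to p, push XB → (p, yyy, XBZ)
  read y, top X: go to q, push B → (q, yy, BBZ)
  read y, top B: go to q, push ε → (q, y, BZ)
  read y, top B: go to q, push ε → (q, ε, Z)
  ε-move, top Z: go to r, push Z → (r, ε, Z)
All input consumed; M is in state r.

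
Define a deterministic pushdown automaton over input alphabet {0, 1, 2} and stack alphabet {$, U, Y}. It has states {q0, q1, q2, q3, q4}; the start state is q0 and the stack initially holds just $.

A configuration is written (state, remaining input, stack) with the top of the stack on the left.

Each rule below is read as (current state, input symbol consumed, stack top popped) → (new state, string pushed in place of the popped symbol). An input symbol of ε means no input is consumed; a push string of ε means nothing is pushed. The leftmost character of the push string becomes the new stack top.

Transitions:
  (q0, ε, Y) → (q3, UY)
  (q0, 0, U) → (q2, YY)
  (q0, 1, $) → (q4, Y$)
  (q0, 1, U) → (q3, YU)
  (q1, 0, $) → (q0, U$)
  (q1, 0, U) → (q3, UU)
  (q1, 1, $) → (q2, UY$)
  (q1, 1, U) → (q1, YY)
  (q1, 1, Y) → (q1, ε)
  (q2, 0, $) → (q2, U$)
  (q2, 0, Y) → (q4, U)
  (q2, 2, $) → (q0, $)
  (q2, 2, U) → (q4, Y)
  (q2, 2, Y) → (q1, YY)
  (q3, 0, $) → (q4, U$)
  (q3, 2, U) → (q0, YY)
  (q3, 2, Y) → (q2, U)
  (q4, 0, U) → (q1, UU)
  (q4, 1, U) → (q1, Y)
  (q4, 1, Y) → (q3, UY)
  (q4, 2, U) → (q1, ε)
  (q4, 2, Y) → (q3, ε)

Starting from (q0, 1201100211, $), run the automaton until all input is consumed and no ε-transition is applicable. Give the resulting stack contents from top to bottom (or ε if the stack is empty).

(q0, 1201100211, $)
  read 1, top $: go to q4, push Y$ → (q4, 201100211, Y$)
  read 2, top Y: go to q3, push ε → (q3, 01100211, $)
  read 0, top $: go to q4, push U$ → (q4, 1100211, U$)
  read 1, top U: go to q1, push Y → (q1, 100211, Y$)
  read 1, top Y: go to q1, push ε → (q1, 00211, $)
  read 0, top $: go to q0, push U$ → (q0, 0211, U$)
  read 0, top U: go to q2, push YY → (q2, 211, YY$)
  read 2, top Y: go to q1, push YY → (q1, 11, YYY$)
  read 1, top Y: go to q1, push ε → (q1, 1, YY$)
  read 1, top Y: go to q1, push ε → (q1, ε, Y$)
All input consumed in state q1 with stack Y$.

Y$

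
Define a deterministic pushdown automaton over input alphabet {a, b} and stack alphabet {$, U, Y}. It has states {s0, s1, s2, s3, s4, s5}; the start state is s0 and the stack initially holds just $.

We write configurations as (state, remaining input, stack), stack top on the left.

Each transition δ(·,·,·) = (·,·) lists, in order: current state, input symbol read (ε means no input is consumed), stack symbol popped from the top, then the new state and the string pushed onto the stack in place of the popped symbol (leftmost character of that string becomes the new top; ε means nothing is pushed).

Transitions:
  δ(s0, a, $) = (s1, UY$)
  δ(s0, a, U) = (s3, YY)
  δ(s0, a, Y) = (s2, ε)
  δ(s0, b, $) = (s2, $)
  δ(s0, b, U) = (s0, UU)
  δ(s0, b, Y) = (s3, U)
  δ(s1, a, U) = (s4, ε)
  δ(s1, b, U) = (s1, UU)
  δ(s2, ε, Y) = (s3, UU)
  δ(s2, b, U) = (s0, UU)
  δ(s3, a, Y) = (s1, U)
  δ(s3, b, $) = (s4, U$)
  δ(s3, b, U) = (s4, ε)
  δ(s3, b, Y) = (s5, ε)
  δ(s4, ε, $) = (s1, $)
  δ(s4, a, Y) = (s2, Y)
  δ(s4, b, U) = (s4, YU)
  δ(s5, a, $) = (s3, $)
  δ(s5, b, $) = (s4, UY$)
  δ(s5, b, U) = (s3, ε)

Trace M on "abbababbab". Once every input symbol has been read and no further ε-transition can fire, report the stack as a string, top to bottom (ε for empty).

(s0, abbababbab, $)
  read a, top $: go to s1, push UY$ → (s1, bbababbab, UY$)
  read b, top U: go to s1, push UU → (s1, bababbab, UUY$)
  read b, top U: go to s1, push UU → (s1, ababbab, UUUY$)
  read a, top U: go to s4, push ε → (s4, babbab, UUY$)
  read b, top U: go to s4, push YU → (s4, abbab, YUUY$)
  read a, top Y: go to s2, push Y → (s2, bbab, YUUY$)
  ε-move, top Y: go to s3, push UU → (s3, bbab, UUUUY$)
  read b, top U: go to s4, push ε → (s4, bab, UUUY$)
  read b, top U: go to s4, push YU → (s4, ab, YUUUY$)
  read a, top Y: go to s2, push Y → (s2, b, YUUUY$)
  ε-move, top Y: go to s3, push UU → (s3, b, UUUUUY$)
  read b, top U: go to s4, push ε → (s4, ε, UUUUY$)
All input consumed in state s4 with stack UUUUY$.

UUUUY$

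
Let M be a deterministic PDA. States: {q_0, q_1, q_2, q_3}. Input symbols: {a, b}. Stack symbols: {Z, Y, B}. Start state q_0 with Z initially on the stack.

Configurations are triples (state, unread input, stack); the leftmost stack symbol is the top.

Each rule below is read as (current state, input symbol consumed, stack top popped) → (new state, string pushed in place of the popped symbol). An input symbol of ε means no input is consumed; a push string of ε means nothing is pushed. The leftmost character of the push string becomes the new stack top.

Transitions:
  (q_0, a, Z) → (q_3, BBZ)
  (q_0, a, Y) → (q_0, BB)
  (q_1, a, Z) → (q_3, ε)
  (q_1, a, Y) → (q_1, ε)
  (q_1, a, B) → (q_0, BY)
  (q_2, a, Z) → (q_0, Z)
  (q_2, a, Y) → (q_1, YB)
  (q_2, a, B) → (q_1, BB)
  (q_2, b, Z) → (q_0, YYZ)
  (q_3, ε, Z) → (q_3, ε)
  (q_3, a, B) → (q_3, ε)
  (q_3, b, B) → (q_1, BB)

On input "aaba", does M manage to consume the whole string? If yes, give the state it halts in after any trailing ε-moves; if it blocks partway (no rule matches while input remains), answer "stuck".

q_0

(q_0, aaba, Z) ⊢ (q_3, aba, BBZ) ⊢ (q_3, ba, BZ) ⊢ (q_1, a, BBZ) ⊢ (q_0, ε, BYBZ)
All input consumed; M is in state q_0.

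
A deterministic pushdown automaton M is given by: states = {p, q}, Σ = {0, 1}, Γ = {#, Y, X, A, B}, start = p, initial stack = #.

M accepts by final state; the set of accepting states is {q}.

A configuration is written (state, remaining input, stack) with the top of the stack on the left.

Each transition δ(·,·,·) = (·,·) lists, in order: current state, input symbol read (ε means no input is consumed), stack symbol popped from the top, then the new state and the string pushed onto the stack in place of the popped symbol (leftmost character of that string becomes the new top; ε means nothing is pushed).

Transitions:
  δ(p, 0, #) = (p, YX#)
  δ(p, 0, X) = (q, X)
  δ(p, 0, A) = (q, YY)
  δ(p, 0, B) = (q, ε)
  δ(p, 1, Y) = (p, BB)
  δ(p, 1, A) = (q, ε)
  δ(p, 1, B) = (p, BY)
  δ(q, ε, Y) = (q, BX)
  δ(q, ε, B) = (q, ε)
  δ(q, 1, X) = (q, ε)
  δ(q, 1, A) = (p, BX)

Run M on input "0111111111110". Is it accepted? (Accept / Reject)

Accept

(p, 0111111111110, #)
  read 0, top #: go to p, push YX# → (p, 111111111110, YX#)
  read 1, top Y: go to p, push BB → (p, 11111111110, BBX#)
  read 1, top B: go to p, push BY → (p, 1111111110, BYBX#)
  read 1, top B: go to p, push BY → (p, 111111110, BYYBX#)
  read 1, top B: go to p, push BY → (p, 11111110, BYYYBX#)
  read 1, top B: go to p, push BY → (p, 1111110, BYYYYBX#)
  read 1, top B: go to p, push BY → (p, 111110, BYYYYYBX#)
  read 1, top B: go to p, push BY → (p, 11110, BYYYYYYBX#)
  read 1, top B: go to p, push BY → (p, 1110, BYYYYYYYBX#)
  read 1, top B: go to p, push BY → (p, 110, BYYYYYYYYBX#)
  read 1, top B: go to p, push BY → (p, 10, BYYYYYYYYYBX#)
  read 1, top B: go to p, push BY → (p, 0, BYYYYYYYYYYBX#)
  read 0, top B: go to q, push ε → (q, ε, YYYYYYYYYYBX#)
All input consumed; state q ∈ F.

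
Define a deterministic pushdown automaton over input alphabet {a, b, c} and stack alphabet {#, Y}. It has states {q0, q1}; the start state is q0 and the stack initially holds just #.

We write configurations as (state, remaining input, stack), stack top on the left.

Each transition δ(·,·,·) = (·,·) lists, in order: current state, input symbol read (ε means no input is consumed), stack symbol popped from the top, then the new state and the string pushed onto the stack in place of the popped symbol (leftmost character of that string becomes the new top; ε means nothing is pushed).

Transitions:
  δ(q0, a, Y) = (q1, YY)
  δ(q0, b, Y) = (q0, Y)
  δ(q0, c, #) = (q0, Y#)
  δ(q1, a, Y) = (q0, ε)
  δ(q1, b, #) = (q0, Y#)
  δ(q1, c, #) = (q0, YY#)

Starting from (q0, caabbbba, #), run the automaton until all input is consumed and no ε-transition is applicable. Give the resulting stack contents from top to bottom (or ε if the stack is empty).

(q0, caabbbba, #) ⊢ (q0, aabbbba, Y#) ⊢ (q1, abbbba, YY#) ⊢ (q0, bbbba, Y#) ⊢ (q0, bbba, Y#) ⊢ (q0, bba, Y#) ⊢ (q0, ba, Y#) ⊢ (q0, a, Y#) ⊢ (q1, ε, YY#)
All input consumed in state q1 with stack YY#.

YY#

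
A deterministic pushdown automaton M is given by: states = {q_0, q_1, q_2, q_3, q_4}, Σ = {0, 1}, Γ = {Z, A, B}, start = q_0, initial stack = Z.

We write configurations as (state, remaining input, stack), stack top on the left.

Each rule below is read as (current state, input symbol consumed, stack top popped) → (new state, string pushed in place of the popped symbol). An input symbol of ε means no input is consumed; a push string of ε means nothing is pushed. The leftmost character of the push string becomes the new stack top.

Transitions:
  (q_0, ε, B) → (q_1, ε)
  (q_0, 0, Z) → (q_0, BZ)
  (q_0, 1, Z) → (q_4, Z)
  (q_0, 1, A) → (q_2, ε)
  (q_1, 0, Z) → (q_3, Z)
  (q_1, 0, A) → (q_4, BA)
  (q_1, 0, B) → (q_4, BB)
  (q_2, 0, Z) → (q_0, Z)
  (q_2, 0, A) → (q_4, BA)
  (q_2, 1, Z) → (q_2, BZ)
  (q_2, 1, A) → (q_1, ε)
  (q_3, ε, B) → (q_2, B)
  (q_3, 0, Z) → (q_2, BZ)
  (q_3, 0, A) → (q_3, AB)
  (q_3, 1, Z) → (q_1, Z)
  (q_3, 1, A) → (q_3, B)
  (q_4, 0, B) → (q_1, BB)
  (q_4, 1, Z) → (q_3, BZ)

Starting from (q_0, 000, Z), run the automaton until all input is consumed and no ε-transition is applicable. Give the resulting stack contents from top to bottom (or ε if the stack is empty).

(q_0, 000, Z)
  read 0, top Z: go to q_0, push BZ → (q_0, 00, BZ)
  ε-move, top B: go to q_1, push ε → (q_1, 00, Z)
  read 0, top Z: go to q_3, push Z → (q_3, 0, Z)
  read 0, top Z: go to q_2, push BZ → (q_2, ε, BZ)
All input consumed in state q_2 with stack BZ.

BZ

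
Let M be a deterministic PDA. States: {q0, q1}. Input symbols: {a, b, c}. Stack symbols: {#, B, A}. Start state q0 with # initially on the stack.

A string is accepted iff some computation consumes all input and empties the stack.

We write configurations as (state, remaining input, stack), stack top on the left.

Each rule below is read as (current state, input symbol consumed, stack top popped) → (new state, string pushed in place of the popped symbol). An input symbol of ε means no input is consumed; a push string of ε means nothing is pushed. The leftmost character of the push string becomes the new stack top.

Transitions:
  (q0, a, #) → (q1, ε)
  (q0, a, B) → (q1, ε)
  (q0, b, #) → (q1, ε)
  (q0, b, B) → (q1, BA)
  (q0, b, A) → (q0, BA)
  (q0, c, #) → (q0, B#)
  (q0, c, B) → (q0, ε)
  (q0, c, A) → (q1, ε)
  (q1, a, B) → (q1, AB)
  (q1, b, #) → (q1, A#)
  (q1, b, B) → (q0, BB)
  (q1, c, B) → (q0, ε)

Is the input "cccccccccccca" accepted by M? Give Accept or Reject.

Accept

(q0, cccccccccccca, #) ⊢ (q0, ccccccccccca, B#) ⊢ (q0, cccccccccca, #) ⊢ (q0, ccccccccca, B#) ⊢ (q0, cccccccca, #) ⊢ (q0, ccccccca, B#) ⊢ (q0, cccccca, #) ⊢ (q0, ccccca, B#) ⊢ (q0, cccca, #) ⊢ (q0, ccca, B#) ⊢ (q0, cca, #) ⊢ (q0, ca, B#) ⊢ (q0, a, #) ⊢ (q1, ε, ε)
All input consumed and the stack is empty.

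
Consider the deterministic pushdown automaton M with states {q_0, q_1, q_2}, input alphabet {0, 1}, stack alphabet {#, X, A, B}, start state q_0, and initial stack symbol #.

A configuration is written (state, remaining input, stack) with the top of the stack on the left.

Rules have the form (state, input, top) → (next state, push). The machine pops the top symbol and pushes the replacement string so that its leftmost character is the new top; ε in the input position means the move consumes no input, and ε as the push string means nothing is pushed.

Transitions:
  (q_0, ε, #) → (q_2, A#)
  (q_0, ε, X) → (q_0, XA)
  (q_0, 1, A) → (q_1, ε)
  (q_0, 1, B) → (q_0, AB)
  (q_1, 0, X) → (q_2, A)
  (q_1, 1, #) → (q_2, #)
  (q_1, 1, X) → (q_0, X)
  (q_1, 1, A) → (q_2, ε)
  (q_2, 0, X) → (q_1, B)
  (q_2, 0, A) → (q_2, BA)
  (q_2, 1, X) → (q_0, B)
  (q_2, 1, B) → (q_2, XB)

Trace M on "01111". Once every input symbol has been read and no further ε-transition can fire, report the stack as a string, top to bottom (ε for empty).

(q_0, 01111, #)
  ε-move, top #: go to q_2, push A# → (q_2, 01111, A#)
  read 0, top A: go to q_2, push BA → (q_2, 1111, BA#)
  read 1, top B: go to q_2, push XB → (q_2, 111, XBA#)
  read 1, top X: go to q_0, push B → (q_0, 11, BBA#)
  read 1, top B: go to q_0, push AB → (q_0, 1, ABBA#)
  read 1, top A: go to q_1, push ε → (q_1, ε, BBA#)
All input consumed in state q_1 with stack BBA#.

BBA#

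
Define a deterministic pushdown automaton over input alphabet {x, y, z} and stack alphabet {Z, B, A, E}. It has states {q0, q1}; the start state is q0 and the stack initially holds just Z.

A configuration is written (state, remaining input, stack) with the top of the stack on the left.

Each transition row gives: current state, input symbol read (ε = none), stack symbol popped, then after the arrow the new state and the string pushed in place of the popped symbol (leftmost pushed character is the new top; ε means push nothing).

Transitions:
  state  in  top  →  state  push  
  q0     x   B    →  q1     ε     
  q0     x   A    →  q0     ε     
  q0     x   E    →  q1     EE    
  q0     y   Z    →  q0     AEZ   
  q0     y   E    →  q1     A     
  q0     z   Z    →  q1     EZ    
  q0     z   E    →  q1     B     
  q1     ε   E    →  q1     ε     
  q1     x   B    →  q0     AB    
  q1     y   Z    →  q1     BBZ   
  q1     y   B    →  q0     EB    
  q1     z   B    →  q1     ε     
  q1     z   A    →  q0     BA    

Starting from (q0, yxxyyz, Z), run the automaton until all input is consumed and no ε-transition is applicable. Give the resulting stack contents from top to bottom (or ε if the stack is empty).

(q0, yxxyyz, Z) ⊢ (q0, xxyyz, AEZ) ⊢ (q0, xyyz, EZ) ⊢ (q1, yyz, EEZ) ⊢ (q1, yyz, EZ) ⊢ (q1, yyz, Z) ⊢ (q1, yz, BBZ) ⊢ (q0, z, EBBZ) ⊢ (q1, ε, BBBZ)
All input consumed in state q1 with stack BBBZ.

BBBZ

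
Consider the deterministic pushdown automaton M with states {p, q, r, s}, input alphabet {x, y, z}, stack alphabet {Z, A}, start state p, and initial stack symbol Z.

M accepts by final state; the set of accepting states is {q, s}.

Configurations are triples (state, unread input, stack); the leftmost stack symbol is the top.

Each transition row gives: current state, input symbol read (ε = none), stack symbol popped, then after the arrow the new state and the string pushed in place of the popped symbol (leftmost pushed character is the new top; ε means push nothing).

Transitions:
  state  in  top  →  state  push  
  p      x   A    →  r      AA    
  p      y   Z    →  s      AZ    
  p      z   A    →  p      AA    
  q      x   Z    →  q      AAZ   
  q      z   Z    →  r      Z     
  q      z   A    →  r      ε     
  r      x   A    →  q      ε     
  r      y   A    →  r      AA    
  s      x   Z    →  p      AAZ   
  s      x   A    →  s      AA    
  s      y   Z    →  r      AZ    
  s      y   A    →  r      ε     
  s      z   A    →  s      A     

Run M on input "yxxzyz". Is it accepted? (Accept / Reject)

(p, yxxzyz, Z)
  read y, top Z: go to s, push AZ → (s, xxzyz, AZ)
  read x, top A: go to s, push AA → (s, xzyz, AAZ)
  read x, top A: go to s, push AA → (s, zyz, AAAZ)
  read z, top A: go to s, push A → (s, yz, AAAZ)
  read y, top A: go to r, push ε → (r, z, AAZ)
No transition applies at (r, z, AAZ); input not fully consumed.

Reject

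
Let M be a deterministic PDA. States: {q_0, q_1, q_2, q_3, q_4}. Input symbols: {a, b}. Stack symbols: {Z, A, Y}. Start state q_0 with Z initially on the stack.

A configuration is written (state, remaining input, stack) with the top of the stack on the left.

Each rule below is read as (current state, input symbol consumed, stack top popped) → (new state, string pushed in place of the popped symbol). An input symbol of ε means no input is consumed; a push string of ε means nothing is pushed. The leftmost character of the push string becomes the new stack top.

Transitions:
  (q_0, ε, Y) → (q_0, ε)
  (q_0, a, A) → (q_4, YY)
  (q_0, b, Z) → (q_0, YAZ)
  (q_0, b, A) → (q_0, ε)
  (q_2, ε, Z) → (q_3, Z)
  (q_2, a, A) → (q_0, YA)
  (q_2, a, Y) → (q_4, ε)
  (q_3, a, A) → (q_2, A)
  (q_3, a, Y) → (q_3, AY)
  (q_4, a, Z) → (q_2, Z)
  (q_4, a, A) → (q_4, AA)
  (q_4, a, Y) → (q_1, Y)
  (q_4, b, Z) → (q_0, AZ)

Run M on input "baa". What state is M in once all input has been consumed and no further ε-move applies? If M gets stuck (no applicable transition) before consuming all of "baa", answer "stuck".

q_1

(q_0, baa, Z) ⊢ (q_0, aa, YAZ) ⊢ (q_0, aa, AZ) ⊢ (q_4, a, YYZ) ⊢ (q_1, ε, YYZ)
All input consumed; M is in state q_1.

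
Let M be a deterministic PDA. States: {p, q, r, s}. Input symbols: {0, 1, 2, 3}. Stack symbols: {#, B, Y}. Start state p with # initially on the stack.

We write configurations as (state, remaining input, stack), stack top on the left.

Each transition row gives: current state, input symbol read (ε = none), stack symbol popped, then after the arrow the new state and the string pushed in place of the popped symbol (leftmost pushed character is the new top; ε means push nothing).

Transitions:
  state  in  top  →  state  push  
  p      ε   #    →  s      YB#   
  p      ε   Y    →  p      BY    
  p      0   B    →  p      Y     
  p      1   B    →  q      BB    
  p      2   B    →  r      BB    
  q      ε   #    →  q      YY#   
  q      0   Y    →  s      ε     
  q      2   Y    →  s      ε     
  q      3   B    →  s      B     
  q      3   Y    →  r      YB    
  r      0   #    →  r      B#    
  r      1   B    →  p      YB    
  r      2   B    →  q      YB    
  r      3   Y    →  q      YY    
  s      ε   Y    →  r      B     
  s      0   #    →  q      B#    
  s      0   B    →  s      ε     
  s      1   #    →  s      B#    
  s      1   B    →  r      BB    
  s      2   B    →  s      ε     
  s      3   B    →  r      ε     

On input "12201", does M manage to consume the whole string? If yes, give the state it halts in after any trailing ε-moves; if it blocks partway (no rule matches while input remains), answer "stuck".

(p, 12201, #) ⊢ (s, 12201, YB#) ⊢ (r, 12201, BB#) ⊢ (p, 2201, YBB#) ⊢ (p, 2201, BYBB#) ⊢ (r, 201, BBYBB#) ⊢ (q, 01, YBBYBB#) ⊢ (s, 1, BBYBB#) ⊢ (r, ε, BBBYBB#)
All input consumed; M is in state r.

r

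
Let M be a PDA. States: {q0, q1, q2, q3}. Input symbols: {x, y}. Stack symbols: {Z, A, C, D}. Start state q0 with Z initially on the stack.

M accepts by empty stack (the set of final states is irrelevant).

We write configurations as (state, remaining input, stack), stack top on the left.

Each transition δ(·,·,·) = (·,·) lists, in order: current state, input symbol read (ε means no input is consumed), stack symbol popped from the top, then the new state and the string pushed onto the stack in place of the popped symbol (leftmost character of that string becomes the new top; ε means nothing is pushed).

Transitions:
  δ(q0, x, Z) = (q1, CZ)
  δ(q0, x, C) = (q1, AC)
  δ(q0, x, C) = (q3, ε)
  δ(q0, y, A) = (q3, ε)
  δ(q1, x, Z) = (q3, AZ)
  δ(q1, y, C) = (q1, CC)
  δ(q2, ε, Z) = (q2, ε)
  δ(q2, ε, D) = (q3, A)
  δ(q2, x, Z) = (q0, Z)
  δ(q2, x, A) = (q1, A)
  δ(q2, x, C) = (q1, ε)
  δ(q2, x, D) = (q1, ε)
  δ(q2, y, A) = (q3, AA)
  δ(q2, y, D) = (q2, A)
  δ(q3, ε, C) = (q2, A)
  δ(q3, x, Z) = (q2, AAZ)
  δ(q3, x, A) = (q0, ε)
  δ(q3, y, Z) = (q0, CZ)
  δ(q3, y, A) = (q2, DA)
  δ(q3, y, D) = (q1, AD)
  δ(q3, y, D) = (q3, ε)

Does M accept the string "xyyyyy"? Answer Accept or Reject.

No computation consumes all input and empties the stack.

Reject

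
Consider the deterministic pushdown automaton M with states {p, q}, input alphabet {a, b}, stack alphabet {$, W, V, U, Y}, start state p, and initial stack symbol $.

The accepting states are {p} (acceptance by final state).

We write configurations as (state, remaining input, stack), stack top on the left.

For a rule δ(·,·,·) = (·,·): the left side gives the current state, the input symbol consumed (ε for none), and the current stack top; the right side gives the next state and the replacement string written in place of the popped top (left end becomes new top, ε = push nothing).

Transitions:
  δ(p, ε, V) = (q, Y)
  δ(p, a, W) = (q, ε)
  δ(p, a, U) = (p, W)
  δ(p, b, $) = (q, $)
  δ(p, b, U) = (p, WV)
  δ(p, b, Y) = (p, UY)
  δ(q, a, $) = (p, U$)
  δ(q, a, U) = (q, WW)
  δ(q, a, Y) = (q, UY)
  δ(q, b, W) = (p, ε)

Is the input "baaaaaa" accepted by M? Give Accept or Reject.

Reject

(p, baaaaaa, $) ⊢ (q, aaaaaa, $) ⊢ (p, aaaaa, U$) ⊢ (p, aaaa, W$) ⊢ (q, aaa, $) ⊢ (p, aa, U$) ⊢ (p, a, W$) ⊢ (q, ε, $)
All input consumed; state q ∉ F and no further ε-move applies.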